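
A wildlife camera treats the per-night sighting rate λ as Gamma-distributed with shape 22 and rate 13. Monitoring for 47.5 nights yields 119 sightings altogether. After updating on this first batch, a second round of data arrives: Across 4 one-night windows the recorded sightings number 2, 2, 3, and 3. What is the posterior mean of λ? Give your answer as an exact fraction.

302/129

Total count 119 over total exposure 47.5 nights.
After the first batch: Gamma(22 + 119, 13 + 47.5) = Gamma(141, 121/2).
Total count: 2 + 2 + 3 + 3 = 10.
Total exposure: 4 nights.
After the second batch: Gamma(141 + 10, 121/2 + 4) = Gamma(151, 129/2).
Posterior mean = α'/β' = 151/(129/2) = 302/129.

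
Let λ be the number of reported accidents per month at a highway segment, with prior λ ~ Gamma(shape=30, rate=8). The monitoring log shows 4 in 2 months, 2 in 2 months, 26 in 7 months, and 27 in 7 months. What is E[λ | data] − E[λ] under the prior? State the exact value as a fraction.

Total count: 4 + 2 + 26 + 27 = 59.
Total exposure: 2 + 2 + 7 + 7 = 18 months.
Conjugate update: add total count to the shape and total exposure to the rate, giving Gamma(89, 26).
Posterior mean = 89/26 = 89/26; prior mean = 30/8 = 15/4. Difference = 89/26 − 15/4 = -17/52.

-17/52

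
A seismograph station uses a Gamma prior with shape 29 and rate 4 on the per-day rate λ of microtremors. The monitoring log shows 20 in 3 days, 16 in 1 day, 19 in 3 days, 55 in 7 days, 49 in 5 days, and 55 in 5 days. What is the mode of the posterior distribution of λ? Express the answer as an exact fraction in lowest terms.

Total count: 20 + 16 + 19 + 55 + 49 + 55 = 214.
Total exposure: 3 + 1 + 3 + 7 + 5 + 5 = 24 days.
Gamma(α, β) with Poisson data over total exposure Σt gives posterior Gamma(α+Σx, β+Σt) = Gamma(243, 28).
Posterior mode = (α'−1)/β' = 242/28 = 121/14.

121/14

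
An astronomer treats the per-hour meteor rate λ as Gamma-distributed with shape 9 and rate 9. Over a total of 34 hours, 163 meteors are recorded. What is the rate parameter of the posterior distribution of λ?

Total count 163 over total exposure 34 hours.
By Gamma–Poisson conjugacy, the posterior is Gamma(α + Σx, β + Σt) = Gamma(9 + 163, 9 + 34) = Gamma(172, 43).

43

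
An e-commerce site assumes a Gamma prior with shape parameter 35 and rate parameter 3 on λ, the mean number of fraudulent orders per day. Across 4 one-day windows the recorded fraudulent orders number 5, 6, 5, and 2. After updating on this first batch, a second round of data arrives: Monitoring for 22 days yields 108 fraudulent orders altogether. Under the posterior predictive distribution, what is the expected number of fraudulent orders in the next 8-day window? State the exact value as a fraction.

Total count: 5 + 6 + 5 + 2 = 18.
Total exposure: 4 days.
After the first batch: Gamma(35 + 18, 3 + 4) = Gamma(53, 7).
Total count 108 over total exposure 22 days.
After the second batch: Gamma(53 + 108, 7 + 22) = Gamma(161, 29).
Predictive mean over an 8-day window = T·E[λ|data] = 8·161/29 = 1288/29.

1288/29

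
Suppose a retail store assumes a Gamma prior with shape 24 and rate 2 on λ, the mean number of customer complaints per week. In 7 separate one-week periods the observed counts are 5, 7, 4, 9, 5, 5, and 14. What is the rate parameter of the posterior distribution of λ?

Total count: 5 + 7 + 4 + 9 + 5 + 5 + 14 = 49.
Total exposure: 7 weeks.
Gamma(α, β) with Poisson data over total exposure Σt gives posterior Gamma(α+Σx, β+Σt) = Gamma(73, 9).

9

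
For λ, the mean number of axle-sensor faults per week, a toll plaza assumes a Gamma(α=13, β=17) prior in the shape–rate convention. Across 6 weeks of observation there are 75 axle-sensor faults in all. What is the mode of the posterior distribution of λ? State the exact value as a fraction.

Total count 75 over total exposure 6 weeks.
Posterior: α' = 13 + 75 = 88, β' = 17 + 6 = 23.
Posterior mode = (α'−1)/β' = 87/23.

87/23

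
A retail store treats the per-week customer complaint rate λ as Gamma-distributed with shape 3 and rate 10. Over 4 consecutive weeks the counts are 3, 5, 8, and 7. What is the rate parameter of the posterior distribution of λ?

Total count: 3 + 5 + 8 + 7 = 23.
Total exposure: 4 weeks.
Conjugate update: add total count to the shape and total exposure to the rate, giving Gamma(26, 14).

14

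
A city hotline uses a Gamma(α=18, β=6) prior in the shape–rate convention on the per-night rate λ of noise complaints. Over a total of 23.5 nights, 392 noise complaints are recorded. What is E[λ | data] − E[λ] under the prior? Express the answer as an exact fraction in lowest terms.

643/59

Total count 392 over total exposure 23.5 nights.
Gamma(α, β) with Poisson data over total exposure Σt gives posterior Gamma(α+Σx, β+Σt) = Gamma(410, 59/2).
Posterior mean = 410/(59/2) = 820/59; prior mean = 18/6 = 3. Difference = 820/59 − 3 = 643/59.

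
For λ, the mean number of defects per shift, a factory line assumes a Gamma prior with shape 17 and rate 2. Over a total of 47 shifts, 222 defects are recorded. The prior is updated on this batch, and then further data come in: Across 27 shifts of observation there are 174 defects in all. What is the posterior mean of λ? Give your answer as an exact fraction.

Total count 222 over total exposure 47 shifts.
After the first batch: Gamma(17 + 222, 2 + 47) = Gamma(239, 49).
Total count 174 over total exposure 27 shifts.
After the second batch: Gamma(239 + 174, 49 + 27) = Gamma(413, 76).
Posterior mean = α'/β' = 413/76.

413/76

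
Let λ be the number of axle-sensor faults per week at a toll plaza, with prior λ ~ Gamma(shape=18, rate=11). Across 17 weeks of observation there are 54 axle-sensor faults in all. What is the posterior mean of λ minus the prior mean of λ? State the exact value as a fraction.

72/77

Total count 54 over total exposure 17 weeks.
Gamma(α, β) with Poisson data over total exposure Σt gives posterior Gamma(α+Σx, β+Σt) = Gamma(72, 28).
Posterior mean = 72/28 = 18/7; prior mean = 18/11 = 18/11. Difference = 18/7 − 18/11 = 72/77.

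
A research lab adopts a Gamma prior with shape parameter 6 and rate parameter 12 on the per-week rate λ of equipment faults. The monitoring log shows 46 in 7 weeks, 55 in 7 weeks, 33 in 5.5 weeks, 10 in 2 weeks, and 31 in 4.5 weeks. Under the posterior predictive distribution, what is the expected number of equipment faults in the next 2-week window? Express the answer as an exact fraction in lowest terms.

Total count: 46 + 55 + 33 + 10 + 31 = 175.
Total exposure: 7 + 7 + 5.5 + 2 + 4.5 = 26 weeks.
Posterior: α' = 6 + 175 = 181, β' = 12 + 26 = 38.
Predictive mean over a 2-week window = T·E[λ|data] = 2·181/38 = 181/19.

181/19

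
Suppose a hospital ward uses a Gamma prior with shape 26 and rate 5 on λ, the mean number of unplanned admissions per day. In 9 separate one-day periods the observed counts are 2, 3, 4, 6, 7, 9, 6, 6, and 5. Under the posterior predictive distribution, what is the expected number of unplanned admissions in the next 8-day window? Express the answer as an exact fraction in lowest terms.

Total count: 2 + 3 + 4 + 6 + 7 + 9 + 6 + 6 + 5 = 48.
Total exposure: 9 days.
Conjugate update: add total count to the shape and total exposure to the rate, giving Gamma(74, 14).
Predictive mean over an 8-day window = T·E[λ|data] = 8·74/14 = 296/7.

296/7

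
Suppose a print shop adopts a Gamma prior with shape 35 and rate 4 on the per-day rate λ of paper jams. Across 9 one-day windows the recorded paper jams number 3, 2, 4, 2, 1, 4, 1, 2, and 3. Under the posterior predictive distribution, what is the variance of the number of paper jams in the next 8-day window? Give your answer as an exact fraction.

Total count: 3 + 2 + 4 + 2 + 1 + 4 + 1 + 2 + 3 = 22.
Total exposure: 9 days.
Gamma(α, β) with Poisson data over total exposure Σt gives posterior Gamma(α+Σx, β+Σt) = Gamma(57, 13).
The posterior predictive for a window of length T is Negative Binomial with variance T·α'·(β'+T)/β'² = 8·57·21/169 = 9576/169.

9576/169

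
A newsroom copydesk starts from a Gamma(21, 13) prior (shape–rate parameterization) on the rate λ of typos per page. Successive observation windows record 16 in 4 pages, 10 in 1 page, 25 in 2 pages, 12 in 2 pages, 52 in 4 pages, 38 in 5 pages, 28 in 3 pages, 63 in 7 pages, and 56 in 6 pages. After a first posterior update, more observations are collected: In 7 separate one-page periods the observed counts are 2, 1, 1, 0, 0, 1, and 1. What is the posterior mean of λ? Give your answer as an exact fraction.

Total count: 16 + 10 + 25 + 12 + 52 + 38 + 28 + 63 + 56 = 300.
Total exposure: 4 + 1 + 2 + 2 + 4 + 5 + 3 + 7 + 6 = 34 pages.
After the first batch: Gamma(21 + 300, 13 + 34) = Gamma(321, 47).
Total count: 2 + 1 + 1 + 0 + 0 + 1 + 1 = 6.
Total exposure: 7 pages.
After the second batch: Gamma(321 + 6, 47 + 7) = Gamma(327, 54).
Posterior mean = α'/β' = 327/54 = 109/18.

109/18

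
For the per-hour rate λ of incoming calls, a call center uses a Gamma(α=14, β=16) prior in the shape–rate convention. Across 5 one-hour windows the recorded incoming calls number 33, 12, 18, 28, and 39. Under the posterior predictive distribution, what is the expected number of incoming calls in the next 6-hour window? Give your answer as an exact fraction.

288/7

Total count: 33 + 12 + 18 + 28 + 39 = 130.
Total exposure: 5 hours.
The Gamma prior is conjugate for the Poisson rate, so λ | data ~ Gamma(14+130, 16+5) = Gamma(144, 21).
Predictive mean over a 6-hour window = T·E[λ|data] = 6·144/21 = 288/7.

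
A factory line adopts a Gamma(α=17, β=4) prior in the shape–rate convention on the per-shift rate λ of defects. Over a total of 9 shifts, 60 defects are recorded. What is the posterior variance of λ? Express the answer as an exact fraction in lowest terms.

Total count 60 over total exposure 9 shifts.
Conjugate update: add total count to the shape and total exposure to the rate, giving Gamma(77, 13).
Posterior variance = α'/β'² = 77/169.

77/169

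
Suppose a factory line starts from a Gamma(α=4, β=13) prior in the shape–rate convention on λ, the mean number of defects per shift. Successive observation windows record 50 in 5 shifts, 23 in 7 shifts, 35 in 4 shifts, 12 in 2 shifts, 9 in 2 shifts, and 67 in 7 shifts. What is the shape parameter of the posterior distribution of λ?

Total count: 50 + 23 + 35 + 12 + 9 + 67 = 196.
Total exposure: 5 + 7 + 4 + 2 + 2 + 7 = 27 shifts.
The Gamma prior is conjugate for the Poisson rate, so λ | data ~ Gamma(4+196, 13+27) = Gamma(200, 40).

200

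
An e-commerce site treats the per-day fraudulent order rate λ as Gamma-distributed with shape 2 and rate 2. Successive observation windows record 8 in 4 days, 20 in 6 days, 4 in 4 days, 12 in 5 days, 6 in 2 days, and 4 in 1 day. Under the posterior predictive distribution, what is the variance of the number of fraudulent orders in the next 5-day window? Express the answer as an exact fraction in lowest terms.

1015/72

Total count: 8 + 20 + 4 + 12 + 6 + 4 = 54.
Total exposure: 4 + 6 + 4 + 5 + 2 + 1 = 22 days.
The Gamma prior is conjugate for the Poisson rate, so λ | data ~ Gamma(2+54, 2+22) = Gamma(56, 24).
The posterior predictive for a window of length T is Negative Binomial with variance T·α'·(β'+T)/β'² = 5·56·29/576 = 1015/72.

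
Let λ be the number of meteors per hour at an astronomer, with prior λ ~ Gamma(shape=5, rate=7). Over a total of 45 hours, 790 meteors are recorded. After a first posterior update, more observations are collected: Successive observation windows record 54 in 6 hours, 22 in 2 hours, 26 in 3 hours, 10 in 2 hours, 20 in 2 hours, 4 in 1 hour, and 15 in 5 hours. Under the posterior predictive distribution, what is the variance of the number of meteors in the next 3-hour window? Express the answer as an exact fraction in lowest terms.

Total count 790 over total exposure 45 hours.
After the first batch: Gamma(5 + 790, 7 + 45) = Gamma(795, 52).
Total count: 54 + 22 + 26 + 10 + 20 + 4 + 15 = 151.
Total exposure: 6 + 2 + 3 + 2 + 2 + 1 + 5 = 21 hours.
After the second batch: Gamma(795 + 151, 52 + 21) = Gamma(946, 73).
The posterior predictive for a window of length T is Negative Binomial with variance T·α'·(β'+T)/β'² = 3·946·76/5329 = 215688/5329.

215688/5329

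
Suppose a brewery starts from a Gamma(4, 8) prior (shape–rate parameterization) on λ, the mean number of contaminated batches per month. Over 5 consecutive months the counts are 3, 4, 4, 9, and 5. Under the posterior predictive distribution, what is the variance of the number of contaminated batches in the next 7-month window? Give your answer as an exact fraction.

Total count: 3 + 4 + 4 + 9 + 5 = 25.
Total exposure: 5 months.
Conjugate update: add total count to the shape and total exposure to the rate, giving Gamma(29, 13).
The posterior predictive for a window of length T is Negative Binomial with variance T·α'·(β'+T)/β'² = 7·29·20/169 = 4060/169.

4060/169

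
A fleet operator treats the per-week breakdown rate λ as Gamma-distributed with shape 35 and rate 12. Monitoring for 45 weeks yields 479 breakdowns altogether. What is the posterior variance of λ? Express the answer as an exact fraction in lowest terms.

Total count 479 over total exposure 45 weeks.
By Gamma–Poisson conjugacy, the posterior is Gamma(α + Σx, β + Σt) = Gamma(35 + 479, 12 + 45) = Gamma(514, 57).
Posterior variance = α'/β'² = 514/3249.

514/3249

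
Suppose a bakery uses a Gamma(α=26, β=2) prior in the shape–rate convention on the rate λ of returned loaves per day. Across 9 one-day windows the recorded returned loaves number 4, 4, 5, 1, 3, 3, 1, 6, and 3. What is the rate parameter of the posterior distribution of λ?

11

Total count: 4 + 4 + 5 + 1 + 3 + 3 + 1 + 6 + 3 = 30.
Total exposure: 9 days.
Gamma(α, β) with Poisson data over total exposure Σt gives posterior Gamma(α+Σx, β+Σt) = Gamma(56, 11).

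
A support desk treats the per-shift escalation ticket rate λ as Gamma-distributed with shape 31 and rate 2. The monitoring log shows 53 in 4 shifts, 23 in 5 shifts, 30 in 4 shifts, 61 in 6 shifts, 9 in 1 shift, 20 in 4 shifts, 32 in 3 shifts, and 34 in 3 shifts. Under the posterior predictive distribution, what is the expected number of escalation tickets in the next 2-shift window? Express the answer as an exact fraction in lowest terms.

Total count: 53 + 23 + 30 + 61 + 9 + 20 + 32 + 34 = 262.
Total exposure: 4 + 5 + 4 + 6 + 1 + 4 + 3 + 3 = 30 shifts.
By Gamma–Poisson conjugacy, the posterior is Gamma(α + Σx, β + Σt) = Gamma(31 + 262, 2 + 30) = Gamma(293, 32).
Predictive mean over a 2-shift window = T·E[λ|data] = 2·293/32 = 293/16.

293/16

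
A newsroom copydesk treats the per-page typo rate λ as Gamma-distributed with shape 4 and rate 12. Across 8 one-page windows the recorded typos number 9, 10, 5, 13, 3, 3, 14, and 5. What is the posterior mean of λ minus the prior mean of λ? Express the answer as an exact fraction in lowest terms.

89/30

Total count: 9 + 10 + 5 + 13 + 3 + 3 + 14 + 5 = 62.
Total exposure: 8 pages.
Posterior: α' = 4 + 62 = 66, β' = 12 + 8 = 20.
Posterior mean = 66/20 = 33/10; prior mean = 4/12 = 1/3. Difference = 33/10 − 1/3 = 89/30.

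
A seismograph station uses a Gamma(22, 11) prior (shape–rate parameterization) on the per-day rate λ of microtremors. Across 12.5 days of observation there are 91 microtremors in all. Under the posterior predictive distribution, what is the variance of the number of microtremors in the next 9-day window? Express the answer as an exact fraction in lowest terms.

Total count 91 over total exposure 12.5 days.
Conjugate update: add total count to the shape and total exposure to the rate, giving Gamma(113, 47/2).
The posterior predictive for a window of length T is Negative Binomial with variance T·α'·(β'+T)/β'² = 9·113·(65/2)/(2209/4) = 132210/2209.

132210/2209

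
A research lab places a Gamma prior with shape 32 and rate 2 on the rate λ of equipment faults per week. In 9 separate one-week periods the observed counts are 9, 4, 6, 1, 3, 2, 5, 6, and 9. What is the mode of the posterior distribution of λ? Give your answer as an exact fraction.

Total count: 9 + 4 + 6 + 1 + 3 + 2 + 5 + 6 + 9 = 45.
Total exposure: 9 weeks.
Posterior: α' = 32 + 45 = 77, β' = 2 + 9 = 11.
Posterior mode = (α'−1)/β' = 76/11.

76/11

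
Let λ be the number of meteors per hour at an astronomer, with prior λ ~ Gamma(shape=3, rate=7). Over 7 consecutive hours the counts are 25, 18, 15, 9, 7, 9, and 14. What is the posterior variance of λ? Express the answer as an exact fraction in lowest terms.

Total count: 25 + 18 + 15 + 9 + 7 + 9 + 14 = 97.
Total exposure: 7 hours.
Gamma(α, β) with Poisson data over total exposure Σt gives posterior Gamma(α+Σx, β+Σt) = Gamma(100, 14).
Posterior variance = α'/β'² = 100/196 = 25/49.

25/49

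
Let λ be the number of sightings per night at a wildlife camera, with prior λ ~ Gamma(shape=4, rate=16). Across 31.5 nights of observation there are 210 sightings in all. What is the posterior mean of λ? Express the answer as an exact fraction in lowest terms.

428/95

Total count 210 over total exposure 31.5 nights.
The Gamma prior is conjugate for the Poisson rate, so λ | data ~ Gamma(4+210, 16+31.5) = Gamma(214, 95/2).
Posterior mean = α'/β' = 214/(95/2) = 428/95.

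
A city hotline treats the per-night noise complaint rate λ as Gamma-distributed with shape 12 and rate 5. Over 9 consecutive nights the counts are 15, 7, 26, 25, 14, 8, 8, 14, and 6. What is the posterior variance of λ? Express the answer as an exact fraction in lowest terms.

135/196

Total count: 15 + 7 + 26 + 25 + 14 + 8 + 8 + 14 + 6 = 123.
Total exposure: 9 nights.
By Gamma–Poisson conjugacy, the posterior is Gamma(α + Σx, β + Σt) = Gamma(12 + 123, 5 + 9) = Gamma(135, 14).
Posterior variance = α'/β'² = 135/196.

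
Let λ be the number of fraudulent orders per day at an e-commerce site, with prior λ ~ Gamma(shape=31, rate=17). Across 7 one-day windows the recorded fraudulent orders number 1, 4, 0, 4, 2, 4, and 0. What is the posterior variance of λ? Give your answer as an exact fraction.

23/288

Total count: 1 + 4 + 0 + 4 + 2 + 4 + 0 = 15.
Total exposure: 7 days.
By Gamma–Poisson conjugacy, the posterior is Gamma(α + Σx, β + Σt) = Gamma(31 + 15, 17 + 7) = Gamma(46, 24).
Posterior variance = α'/β'² = 46/576 = 23/288.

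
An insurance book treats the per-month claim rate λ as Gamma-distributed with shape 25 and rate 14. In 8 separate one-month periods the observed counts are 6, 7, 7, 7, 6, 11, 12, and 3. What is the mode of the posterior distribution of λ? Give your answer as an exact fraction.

83/22

Total count: 6 + 7 + 7 + 7 + 6 + 11 + 12 + 3 = 59.
Total exposure: 8 months.
Posterior: α' = 25 + 59 = 84, β' = 14 + 8 = 22.
Posterior mode = (α'−1)/β' = 83/22.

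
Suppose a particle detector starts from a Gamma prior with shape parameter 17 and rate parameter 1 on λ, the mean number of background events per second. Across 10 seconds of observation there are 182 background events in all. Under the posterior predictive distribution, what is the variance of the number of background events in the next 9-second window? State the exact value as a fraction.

Total count 182 over total exposure 10 seconds.
The Gamma prior is conjugate for the Poisson rate, so λ | data ~ Gamma(17+182, 1+10) = Gamma(199, 11).
The posterior predictive for a window of length T is Negative Binomial with variance T·α'·(β'+T)/β'² = 9·199·20/121 = 35820/121.

35820/121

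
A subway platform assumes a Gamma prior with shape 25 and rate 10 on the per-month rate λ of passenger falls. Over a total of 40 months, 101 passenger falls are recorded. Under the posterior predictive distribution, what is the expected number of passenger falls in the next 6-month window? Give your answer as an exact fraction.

Total count 101 over total exposure 40 months.
Posterior: α' = 25 + 101 = 126, β' = 10 + 40 = 50.
Predictive mean over a 6-month window = T·E[λ|data] = 6·126/50 = 378/25.

378/25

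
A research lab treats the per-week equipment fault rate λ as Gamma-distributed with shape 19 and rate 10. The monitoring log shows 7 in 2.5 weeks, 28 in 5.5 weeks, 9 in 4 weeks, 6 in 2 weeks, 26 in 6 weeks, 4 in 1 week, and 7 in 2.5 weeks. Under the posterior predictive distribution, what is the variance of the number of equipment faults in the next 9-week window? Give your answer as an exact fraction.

162180/4489

Total count: 7 + 28 + 9 + 6 + 26 + 4 + 7 = 87.
Total exposure: 2.5 + 5.5 + 4 + 2 + 6 + 1 + 2.5 = 23.5 weeks.
Gamma(α, β) with Poisson data over total exposure Σt gives posterior Gamma(α+Σx, β+Σt) = Gamma(106, 67/2).
The posterior predictive for a window of length T is Negative Binomial with variance T·α'·(β'+T)/β'² = 9·106·(85/2)/(4489/4) = 162180/4489.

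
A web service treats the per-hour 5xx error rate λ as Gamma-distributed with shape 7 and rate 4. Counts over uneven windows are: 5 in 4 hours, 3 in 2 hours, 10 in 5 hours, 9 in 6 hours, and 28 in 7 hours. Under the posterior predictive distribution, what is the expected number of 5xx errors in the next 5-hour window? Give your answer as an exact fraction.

Total count: 5 + 3 + 10 + 9 + 28 = 55.
Total exposure: 4 + 2 + 5 + 6 + 7 = 24 hours.
The Gamma prior is conjugate for the Poisson rate, so λ | data ~ Gamma(7+55, 4+24) = Gamma(62, 28).
Predictive mean over a 5-hour window = T·E[λ|data] = 5·62/28 = 155/14.

155/14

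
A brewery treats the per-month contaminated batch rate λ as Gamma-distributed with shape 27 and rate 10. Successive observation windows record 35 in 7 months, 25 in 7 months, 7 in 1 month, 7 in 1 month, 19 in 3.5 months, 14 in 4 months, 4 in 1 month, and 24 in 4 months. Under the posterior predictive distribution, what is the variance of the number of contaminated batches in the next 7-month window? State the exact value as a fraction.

4212/121

Total count: 35 + 25 + 7 + 7 + 19 + 14 + 4 + 24 = 135.
Total exposure: 7 + 7 + 1 + 1 + 3.5 + 4 + 1 + 4 = 28.5 months.
The Gamma prior is conjugate for the Poisson rate, so λ | data ~ Gamma(27+135, 10+28.5) = Gamma(162, 77/2).
The posterior predictive for a window of length T is Negative Binomial with variance T·α'·(β'+T)/β'² = 7·162·(91/2)/(5929/4) = 4212/121.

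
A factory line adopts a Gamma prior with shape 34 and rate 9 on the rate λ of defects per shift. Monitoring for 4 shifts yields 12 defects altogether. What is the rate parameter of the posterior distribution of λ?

13

Total count 12 over total exposure 4 shifts.
Gamma(α, β) with Poisson data over total exposure Σt gives posterior Gamma(α+Σx, β+Σt) = Gamma(46, 13).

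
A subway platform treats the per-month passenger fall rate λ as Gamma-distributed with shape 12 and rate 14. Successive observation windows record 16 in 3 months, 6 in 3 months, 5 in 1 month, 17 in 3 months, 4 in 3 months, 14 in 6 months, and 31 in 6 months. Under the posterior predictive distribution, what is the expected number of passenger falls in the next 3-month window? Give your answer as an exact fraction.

Total count: 16 + 6 + 5 + 17 + 4 + 14 + 31 = 93.
Total exposure: 3 + 3 + 1 + 3 + 3 + 6 + 6 = 25 months.
By Gamma–Poisson conjugacy, the posterior is Gamma(α + Σx, β + Σt) = Gamma(12 + 93, 14 + 25) = Gamma(105, 39).
Predictive mean over a 3-month window = T·E[λ|data] = 3·105/39 = 105/13.

105/13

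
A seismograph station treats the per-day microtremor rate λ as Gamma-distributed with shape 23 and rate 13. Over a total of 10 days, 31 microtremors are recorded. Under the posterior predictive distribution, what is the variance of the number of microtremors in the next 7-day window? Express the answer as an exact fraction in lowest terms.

11340/529

Total count 31 over total exposure 10 days.
Posterior: α' = 23 + 31 = 54, β' = 13 + 10 = 23.
The posterior predictive for a window of length T is Negative Binomial with variance T·α'·(β'+T)/β'² = 7·54·30/529 = 11340/529.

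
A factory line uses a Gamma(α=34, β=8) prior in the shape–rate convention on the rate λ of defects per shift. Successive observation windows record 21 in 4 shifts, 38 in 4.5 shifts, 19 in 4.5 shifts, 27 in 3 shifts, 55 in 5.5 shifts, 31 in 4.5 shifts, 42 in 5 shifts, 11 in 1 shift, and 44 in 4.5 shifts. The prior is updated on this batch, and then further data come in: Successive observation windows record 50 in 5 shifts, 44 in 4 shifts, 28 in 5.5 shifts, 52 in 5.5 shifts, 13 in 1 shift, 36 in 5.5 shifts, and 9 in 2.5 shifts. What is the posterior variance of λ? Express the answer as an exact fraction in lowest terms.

Total count: 21 + 38 + 19 + 27 + 55 + 31 + 42 + 11 + 44 = 288.
Total exposure: 4 + 4.5 + 4.5 + 3 + 5.5 + 4.5 + 5 + 1 + 4.5 = 36.5 shifts.
After the first batch: Gamma(34 + 288, 8 + 36.5) = Gamma(322, 89/2).
Total count: 50 + 44 + 28 + 52 + 13 + 36 + 9 = 232.
Total exposure: 5 + 4 + 5.5 + 5.5 + 1 + 5.5 + 2.5 = 29 shifts.
After the second batch: Gamma(322 + 232, 89/2 + 29) = Gamma(554, 147/2).
Posterior variance = α'/β'² = 554/(21609/4) = 2216/21609.

2216/21609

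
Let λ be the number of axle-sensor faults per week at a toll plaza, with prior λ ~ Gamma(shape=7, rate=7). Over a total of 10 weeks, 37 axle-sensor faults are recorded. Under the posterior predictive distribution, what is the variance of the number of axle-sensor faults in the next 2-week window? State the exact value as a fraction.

Total count 37 over total exposure 10 weeks.
Conjugate update: add total count to the shape and total exposure to the rate, giving Gamma(44, 17).
The posterior predictive for a window of length T is Negative Binomial with variance T·α'·(β'+T)/β'² = 2·44·19/289 = 1672/289.

1672/289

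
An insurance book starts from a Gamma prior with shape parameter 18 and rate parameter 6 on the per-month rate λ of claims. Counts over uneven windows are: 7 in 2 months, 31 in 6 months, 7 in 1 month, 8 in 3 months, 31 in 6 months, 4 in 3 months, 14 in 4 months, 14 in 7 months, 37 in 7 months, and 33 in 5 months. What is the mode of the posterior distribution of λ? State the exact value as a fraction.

Total count: 7 + 31 + 7 + 8 + 31 + 4 + 14 + 14 + 37 + 33 = 186.
Total exposure: 2 + 6 + 1 + 3 + 6 + 3 + 4 + 7 + 7 + 5 = 44 months.
Conjugate update: add total count to the shape and total exposure to the rate, giving Gamma(204, 50).
Posterior mode = (α'−1)/β' = 203/50.

203/50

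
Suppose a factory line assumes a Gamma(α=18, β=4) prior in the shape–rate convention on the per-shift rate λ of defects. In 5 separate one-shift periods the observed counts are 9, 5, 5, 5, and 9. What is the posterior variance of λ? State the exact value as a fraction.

Total count: 9 + 5 + 5 + 5 + 9 = 33.
Total exposure: 5 shifts.
Posterior: α' = 18 + 33 = 51, β' = 4 + 5 = 9.
Posterior variance = α'/β'² = 51/81 = 17/27.

17/27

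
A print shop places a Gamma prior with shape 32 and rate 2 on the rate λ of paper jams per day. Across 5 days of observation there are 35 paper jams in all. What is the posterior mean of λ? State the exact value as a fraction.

67/7

Total count 35 over total exposure 5 days.
The Gamma prior is conjugate for the Poisson rate, so λ | data ~ Gamma(32+35, 2+5) = Gamma(67, 7).
Posterior mean = α'/β' = 67/7.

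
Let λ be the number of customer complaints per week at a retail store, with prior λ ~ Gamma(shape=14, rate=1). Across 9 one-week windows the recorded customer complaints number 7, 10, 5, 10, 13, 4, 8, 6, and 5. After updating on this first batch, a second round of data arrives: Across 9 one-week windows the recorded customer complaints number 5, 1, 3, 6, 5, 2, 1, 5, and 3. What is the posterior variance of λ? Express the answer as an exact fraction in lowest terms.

113/361

Total count: 7 + 10 + 5 + 10 + 13 + 4 + 8 + 6 + 5 = 68.
Total exposure: 9 weeks.
After the first batch: Gamma(14 + 68, 1 + 9) = Gamma(82, 10).
Total count: 5 + 1 + 3 + 6 + 5 + 2 + 1 + 5 + 3 = 31.
Total exposure: 9 weeks.
After the second batch: Gamma(82 + 31, 10 + 9) = Gamma(113, 19).
Posterior variance = α'/β'² = 113/361.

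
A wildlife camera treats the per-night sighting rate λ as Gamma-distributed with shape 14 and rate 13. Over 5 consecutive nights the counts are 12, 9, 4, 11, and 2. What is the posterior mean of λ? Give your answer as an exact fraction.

26/9

Total count: 12 + 9 + 4 + 11 + 2 = 38.
Total exposure: 5 nights.
Conjugate update: add total count to the shape and total exposure to the rate, giving Gamma(52, 18).
Posterior mean = α'/β' = 52/18 = 26/9.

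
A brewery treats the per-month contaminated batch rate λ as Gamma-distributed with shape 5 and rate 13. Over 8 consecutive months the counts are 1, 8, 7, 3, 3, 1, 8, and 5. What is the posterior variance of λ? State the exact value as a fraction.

Total count: 1 + 8 + 7 + 3 + 3 + 1 + 8 + 5 = 36.
Total exposure: 8 months.
Posterior: α' = 5 + 36 = 41, β' = 13 + 8 = 21.
Posterior variance = α'/β'² = 41/441.

41/441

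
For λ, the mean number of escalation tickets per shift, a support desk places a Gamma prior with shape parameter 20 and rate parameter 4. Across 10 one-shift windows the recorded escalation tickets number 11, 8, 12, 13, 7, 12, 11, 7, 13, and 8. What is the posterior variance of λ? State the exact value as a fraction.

61/98

Total count: 11 + 8 + 12 + 13 + 7 + 12 + 11 + 7 + 13 + 8 = 102.
Total exposure: 10 shifts.
By Gamma–Poisson conjugacy, the posterior is Gamma(α + Σx, β + Σt) = Gamma(20 + 102, 4 + 10) = Gamma(122, 14).
Posterior variance = α'/β'² = 122/196 = 61/98.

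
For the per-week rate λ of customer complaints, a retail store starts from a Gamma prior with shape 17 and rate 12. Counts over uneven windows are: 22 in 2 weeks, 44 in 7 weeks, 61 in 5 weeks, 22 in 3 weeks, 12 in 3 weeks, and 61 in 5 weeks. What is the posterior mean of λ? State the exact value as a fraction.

239/37

Total count: 22 + 44 + 61 + 22 + 12 + 61 = 222.
Total exposure: 2 + 7 + 5 + 3 + 3 + 5 = 25 weeks.
By Gamma–Poisson conjugacy, the posterior is Gamma(α + Σx, β + Σt) = Gamma(17 + 222, 12 + 25) = Gamma(239, 37).
Posterior mean = α'/β' = 239/37.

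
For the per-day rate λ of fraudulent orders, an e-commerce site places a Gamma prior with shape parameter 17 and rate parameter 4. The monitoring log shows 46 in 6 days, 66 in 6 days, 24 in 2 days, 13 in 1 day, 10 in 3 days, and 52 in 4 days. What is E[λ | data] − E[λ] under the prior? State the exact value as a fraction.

235/52

Total count: 46 + 66 + 24 + 13 + 10 + 52 = 211.
Total exposure: 6 + 6 + 2 + 1 + 3 + 4 = 22 days.
Gamma(α, β) with Poisson data over total exposure Σt gives posterior Gamma(α+Σx, β+Σt) = Gamma(228, 26).
Posterior mean = 228/26 = 114/13; prior mean = 17/4 = 17/4. Difference = 114/13 − 17/4 = 235/52.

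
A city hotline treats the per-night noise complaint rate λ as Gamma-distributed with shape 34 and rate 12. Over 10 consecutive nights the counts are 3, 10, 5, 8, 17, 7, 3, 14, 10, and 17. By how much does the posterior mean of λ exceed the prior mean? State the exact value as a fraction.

Total count: 3 + 10 + 5 + 8 + 17 + 7 + 3 + 14 + 10 + 17 = 94.
Total exposure: 10 nights.
By Gamma–Poisson conjugacy, the posterior is Gamma(α + Σx, β + Σt) = Gamma(34 + 94, 12 + 10) = Gamma(128, 22).
Posterior mean = 128/22 = 64/11; prior mean = 34/12 = 17/6. Difference = 64/11 − 17/6 = 197/66.

197/66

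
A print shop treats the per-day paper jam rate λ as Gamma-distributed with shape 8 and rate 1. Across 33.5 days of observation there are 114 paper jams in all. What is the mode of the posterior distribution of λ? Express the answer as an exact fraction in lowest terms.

Total count 114 over total exposure 33.5 days.
Gamma(α, β) with Poisson data over total exposure Σt gives posterior Gamma(α+Σx, β+Σt) = Gamma(122, 69/2).
Posterior mode = (α'−1)/β' = 121/(69/2) = 242/69.

242/69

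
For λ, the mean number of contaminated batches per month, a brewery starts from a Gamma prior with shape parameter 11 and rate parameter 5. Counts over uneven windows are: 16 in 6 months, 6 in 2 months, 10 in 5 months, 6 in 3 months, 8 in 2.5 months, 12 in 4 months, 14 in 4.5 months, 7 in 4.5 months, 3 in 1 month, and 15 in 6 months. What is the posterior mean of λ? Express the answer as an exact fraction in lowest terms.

Total count: 16 + 6 + 10 + 6 + 8 + 12 + 14 + 7 + 3 + 15 = 97.
Total exposure: 6 + 2 + 5 + 3 + 2.5 + 4 + 4.5 + 4.5 + 1 + 6 = 38.5 months.
Posterior: α' = 11 + 97 = 108, β' = 5 + 38.5 = 87/2.
Posterior mean = α'/β' = 108/(87/2) = 72/29.

72/29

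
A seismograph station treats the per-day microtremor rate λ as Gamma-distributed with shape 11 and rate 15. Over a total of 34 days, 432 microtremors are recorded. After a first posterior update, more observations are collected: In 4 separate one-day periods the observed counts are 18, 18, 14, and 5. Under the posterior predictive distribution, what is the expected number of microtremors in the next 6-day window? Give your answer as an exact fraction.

Total count 432 over total exposure 34 days.
After the first batch: Gamma(11 + 432, 15 + 34) = Gamma(443, 49).
Total count: 18 + 18 + 14 + 5 = 55.
Total exposure: 4 days.
After the second batch: Gamma(443 + 55, 49 + 4) = Gamma(498, 53).
Predictive mean over a 6-day window = T·E[λ|data] = 6·498/53 = 2988/53.

2988/53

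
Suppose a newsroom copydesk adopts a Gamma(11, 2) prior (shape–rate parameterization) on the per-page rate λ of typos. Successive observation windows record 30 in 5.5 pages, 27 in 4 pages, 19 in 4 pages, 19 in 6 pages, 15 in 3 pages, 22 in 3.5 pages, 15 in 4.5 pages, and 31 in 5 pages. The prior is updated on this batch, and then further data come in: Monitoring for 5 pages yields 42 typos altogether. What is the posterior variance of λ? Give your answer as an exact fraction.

924/7225

Total count: 30 + 27 + 19 + 19 + 15 + 22 + 15 + 31 = 178.
Total exposure: 5.5 + 4 + 4 + 6 + 3 + 3.5 + 4.5 + 5 = 35.5 pages.
After the first batch: Gamma(11 + 178, 2 + 35.5) = Gamma(189, 75/2).
Total count 42 over total exposure 5 pages.
After the second batch: Gamma(189 + 42, 75/2 + 5) = Gamma(231, 85/2).
Posterior variance = α'/β'² = 231/(7225/4) = 924/7225.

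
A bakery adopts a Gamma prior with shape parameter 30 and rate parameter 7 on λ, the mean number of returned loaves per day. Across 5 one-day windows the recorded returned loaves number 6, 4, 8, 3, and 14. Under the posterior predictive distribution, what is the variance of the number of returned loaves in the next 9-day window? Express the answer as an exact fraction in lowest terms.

1365/16

Total count: 6 + 4 + 8 + 3 + 14 = 35.
Total exposure: 5 days.
Posterior: α' = 30 + 35 = 65, β' = 7 + 5 = 12.
The posterior predictive for a window of length T is Negative Binomial with variance T·α'·(β'+T)/β'² = 9·65·21/144 = 1365/16.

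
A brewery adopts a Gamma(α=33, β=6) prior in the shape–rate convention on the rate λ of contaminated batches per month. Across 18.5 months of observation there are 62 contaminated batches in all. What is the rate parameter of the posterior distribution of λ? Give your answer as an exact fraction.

Total count 62 over total exposure 18.5 months.
By Gamma–Poisson conjugacy, the posterior is Gamma(α + Σx, β + Σt) = Gamma(33 + 62, 6 + 18.5) = Gamma(95, 49/2).

49/2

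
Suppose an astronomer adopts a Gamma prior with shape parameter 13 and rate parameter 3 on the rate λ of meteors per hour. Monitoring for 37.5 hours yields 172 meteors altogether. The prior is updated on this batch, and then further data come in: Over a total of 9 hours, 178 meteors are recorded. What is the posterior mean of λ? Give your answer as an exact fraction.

Total count 172 over total exposure 37.5 hours.
After the first batch: Gamma(13 + 172, 3 + 37.5) = Gamma(185, 81/2).
Total count 178 over total exposure 9 hours.
After the second batch: Gamma(185 + 178, 81/2 + 9) = Gamma(363, 99/2).
Posterior mean = α'/β' = 363/(99/2) = 22/3.

22/3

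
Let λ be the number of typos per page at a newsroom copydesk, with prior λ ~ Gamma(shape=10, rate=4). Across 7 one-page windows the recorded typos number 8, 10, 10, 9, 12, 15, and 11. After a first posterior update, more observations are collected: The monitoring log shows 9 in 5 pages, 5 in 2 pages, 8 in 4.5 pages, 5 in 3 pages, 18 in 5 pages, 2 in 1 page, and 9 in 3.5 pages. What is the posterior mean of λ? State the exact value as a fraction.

141/35

Total count: 8 + 10 + 10 + 9 + 12 + 15 + 11 = 75.
Total exposure: 7 pages.
After the first batch: Gamma(10 + 75, 4 + 7) = Gamma(85, 11).
Total count: 9 + 5 + 8 + 5 + 18 + 2 + 9 = 56.
Total exposure: 5 + 2 + 4.5 + 3 + 5 + 1 + 3.5 = 24 pages.
After the second batch: Gamma(85 + 56, 11 + 24) = Gamma(141, 35).
Posterior mean = α'/β' = 141/35.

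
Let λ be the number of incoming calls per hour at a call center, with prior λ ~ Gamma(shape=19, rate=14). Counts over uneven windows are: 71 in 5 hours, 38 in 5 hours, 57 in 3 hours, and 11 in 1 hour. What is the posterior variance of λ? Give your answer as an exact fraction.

Total count: 71 + 38 + 57 + 11 = 177.
Total exposure: 5 + 5 + 3 + 1 = 14 hours.
Gamma(α, β) with Poisson data over total exposure Σt gives posterior Gamma(α+Σx, β+Σt) = Gamma(196, 28).
Posterior variance = α'/β'² = 196/784 = 1/4.

1/4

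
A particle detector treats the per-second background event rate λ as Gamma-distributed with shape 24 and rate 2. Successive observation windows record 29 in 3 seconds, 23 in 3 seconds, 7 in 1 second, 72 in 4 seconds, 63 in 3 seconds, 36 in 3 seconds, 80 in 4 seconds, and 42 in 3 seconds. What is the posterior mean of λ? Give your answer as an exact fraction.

Total count: 29 + 23 + 7 + 72 + 63 + 36 + 80 + 42 = 352.
Total exposure: 3 + 3 + 1 + 4 + 3 + 3 + 4 + 3 = 24 seconds.
By Gamma–Poisson conjugacy, the posterior is Gamma(α + Σx, β + Σt) = Gamma(24 + 352, 2 + 24) = Gamma(376, 26).
Posterior mean = α'/β' = 376/26 = 188/13.

188/13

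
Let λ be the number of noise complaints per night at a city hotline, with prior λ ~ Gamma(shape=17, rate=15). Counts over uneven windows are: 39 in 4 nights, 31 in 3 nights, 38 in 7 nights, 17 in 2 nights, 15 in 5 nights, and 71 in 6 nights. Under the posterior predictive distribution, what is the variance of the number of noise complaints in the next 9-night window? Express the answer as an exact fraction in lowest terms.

2907/49

Total count: 39 + 31 + 38 + 17 + 15 + 71 = 211.
Total exposure: 4 + 3 + 7 + 2 + 5 + 6 = 27 nights.
The Gamma prior is conjugate for the Poisson rate, so λ | data ~ Gamma(17+211, 15+27) = Gamma(228, 42).
The posterior predictive for a window of length T is Negative Binomial with variance T·α'·(β'+T)/β'² = 9·228·51/1764 = 2907/49.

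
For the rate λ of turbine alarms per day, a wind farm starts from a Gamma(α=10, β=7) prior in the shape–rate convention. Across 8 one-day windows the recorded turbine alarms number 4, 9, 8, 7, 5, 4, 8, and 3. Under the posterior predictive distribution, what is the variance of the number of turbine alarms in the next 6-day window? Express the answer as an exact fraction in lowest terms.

812/25

Total count: 4 + 9 + 8 + 7 + 5 + 4 + 8 + 3 = 48.
Total exposure: 8 days.
Posterior: α' = 10 + 48 = 58, β' = 7 + 8 = 15.
The posterior predictive for a window of length T is Negative Binomial with variance T·α'·(β'+T)/β'² = 6·58·21/225 = 812/25.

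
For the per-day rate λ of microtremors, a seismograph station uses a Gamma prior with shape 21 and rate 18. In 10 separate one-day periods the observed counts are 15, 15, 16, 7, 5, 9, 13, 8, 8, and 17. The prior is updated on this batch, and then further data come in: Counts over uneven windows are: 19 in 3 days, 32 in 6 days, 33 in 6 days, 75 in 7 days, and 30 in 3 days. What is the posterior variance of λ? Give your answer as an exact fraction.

Total count: 15 + 15 + 16 + 7 + 5 + 9 + 13 + 8 + 8 + 17 = 113.
Total exposure: 10 days.
After the first batch: Gamma(21 + 113, 18 + 10) = Gamma(134, 28).
Total count: 19 + 32 + 33 + 75 + 30 = 189.
Total exposure: 3 + 6 + 6 + 7 + 3 = 25 days.
After the second batch: Gamma(134 + 189, 28 + 25) = Gamma(323, 53).
Posterior variance = α'/β'² = 323/2809.

323/2809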